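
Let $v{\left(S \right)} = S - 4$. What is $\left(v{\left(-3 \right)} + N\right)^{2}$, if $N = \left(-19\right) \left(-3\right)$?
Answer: $2500$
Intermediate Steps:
$v{\left(S \right)} = -4 + S$ ($v{\left(S \right)} = S - 4 = -4 + S$)
$N = 57$
$\left(v{\left(-3 \right)} + N\right)^{2} = \left(\left(-4 - 3\right) + 57\right)^{2} = \left(-7 + 57\right)^{2} = 50^{2} = 2500$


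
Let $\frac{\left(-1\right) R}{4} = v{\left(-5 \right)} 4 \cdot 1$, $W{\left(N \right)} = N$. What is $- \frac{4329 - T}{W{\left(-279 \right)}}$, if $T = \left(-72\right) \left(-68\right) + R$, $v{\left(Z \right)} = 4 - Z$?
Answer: $- \frac{47}{31} \approx -1.5161$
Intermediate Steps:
$R = -144$ ($R = - 4 \left(4 - -5\right) 4 \cdot 1 = - 4 \left(4 + 5\right) 4 \cdot 1 = - 4 \cdot 9 \cdot 4 \cdot 1 = - 4 \cdot 36 \cdot 1 = \left(-4\right) 36 = -144$)
$T = 4752$ ($T = \left(-72\right) \left(-68\right) - 144 = 4896 - 144 = 4752$)
$- \frac{4329 - T}{W{\left(-279 \right)}} = - \frac{4329 - 4752}{-279} = - \frac{\left(4329 - 4752\right) \left(-1\right)}{279} = - \frac{\left(-423\right) \left(-1\right)}{279} = \left(-1\right) \frac{47}{31} = - \frac{47}{31}$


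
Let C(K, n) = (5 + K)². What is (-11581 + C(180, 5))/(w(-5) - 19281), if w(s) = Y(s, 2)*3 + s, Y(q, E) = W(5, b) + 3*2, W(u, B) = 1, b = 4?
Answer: -22644/19265 ≈ -1.1754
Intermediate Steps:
Y(q, E) = 7 (Y(q, E) = 1 + 3*2 = 1 + 6 = 7)
w(s) = 21 + s (w(s) = 7*3 + s = 21 + s)
(-11581 + C(180, 5))/(w(-5) - 19281) = (-11581 + (5 + 180)²)/((21 - 5) - 19281) = (-11581 + 185²)/(16 - 19281) = (-11581 + 34225)/(-19265) = 22644*(-1/19265) = -22644/19265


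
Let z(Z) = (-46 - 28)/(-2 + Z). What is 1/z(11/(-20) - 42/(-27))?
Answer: 179/13320 ≈ 0.013438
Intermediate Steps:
z(Z) = -74/(-2 + Z)
1/z(11/(-20) - 42/(-27)) = 1/(-74/(-2 + (11/(-20) - 42/(-27)))) = 1/(-74/(-2 + (11*(-1/20) - 42*(-1/27)))) = 1/(-74/(-2 + (-11/20 + 14/9))) = 1/(-74/(-2 + 181/180)) = 1/(-74/(-179/180)) = 1/(-74*(-180/179)) = 1/(13320/179) = 179/13320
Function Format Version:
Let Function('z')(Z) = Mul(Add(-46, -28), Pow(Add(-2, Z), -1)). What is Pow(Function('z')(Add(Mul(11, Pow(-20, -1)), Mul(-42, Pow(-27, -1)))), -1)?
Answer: Rational(179, 13320) ≈ 0.013438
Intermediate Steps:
Function('z')(Z) = Mul(-74, Pow(Add(-2, Z), -1))
Pow(Function('z')(Add(Mul(11, Pow(-20, -1)), Mul(-42, Pow(-27, -1)))), -1) = Pow(Mul(-74, Pow(Add(-2, Add(Mul(11, Pow(-20, -1)), Mul(-42, Pow(-27, -1)))), -1)), -1) = Pow(Mul(-74, Pow(Add(-2, Add(Mul(11, Rational(-1, 20)), Mul(-42, Rational(-1, 27)))), -1)), -1) = Pow(Mul(-74, Pow(Add(-2, Add(Rational(-11, 20), Rational(14, 9))), -1)), -1) = Pow(Mul(-74, Pow(Add(-2, Rational(181, 180)), -1)), -1) = Pow(Mul(-74, Pow(Rational(-179, 180), -1)), -1) = Pow(Mul(-74, Rational(-180, 179)), -1) = Pow(Rational(13320, 179), -1) = Rational(179, 13320)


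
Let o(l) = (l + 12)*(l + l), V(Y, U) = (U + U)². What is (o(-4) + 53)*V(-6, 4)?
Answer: -704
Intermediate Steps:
V(Y, U) = 4*U² (V(Y, U) = (2*U)² = 4*U²)
o(l) = 2*l*(12 + l) (o(l) = (12 + l)*(2*l) = 2*l*(12 + l))
(o(-4) + 53)*V(-6, 4) = (2*(-4)*(12 - 4) + 53)*(4*4²) = (2*(-4)*8 + 53)*(4*16) = (-64 + 53)*64 = -11*64 = -704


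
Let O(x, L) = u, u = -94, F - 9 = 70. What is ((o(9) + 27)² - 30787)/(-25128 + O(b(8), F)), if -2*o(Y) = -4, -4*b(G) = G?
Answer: 14973/12611 ≈ 1.1873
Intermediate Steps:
F = 79 (F = 9 + 70 = 79)
b(G) = -G/4
O(x, L) = -94
o(Y) = 2 (o(Y) = -½*(-4) = 2)
((o(9) + 27)² - 30787)/(-25128 + O(b(8), F)) = ((2 + 27)² - 30787)/(-25128 - 94) = (29² - 30787)/(-25222) = (841 - 30787)*(-1/25222) = -29946*(-1/25222) = 14973/12611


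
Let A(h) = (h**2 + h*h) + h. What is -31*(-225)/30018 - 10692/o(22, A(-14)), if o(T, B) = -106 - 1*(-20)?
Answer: 53592051/430258 ≈ 124.56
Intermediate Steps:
A(h) = h + 2*h**2 (A(h) = (h**2 + h**2) + h = 2*h**2 + h = h + 2*h**2)
o(T, B) = -86 (o(T, B) = -106 + 20 = -86)
-31*(-225)/30018 - 10692/o(22, A(-14)) = -31*(-225)/30018 - 10692/(-86) = 6975*(1/30018) - 10692*(-1/86) = 2325/10006 + 5346/43 = 53592051/430258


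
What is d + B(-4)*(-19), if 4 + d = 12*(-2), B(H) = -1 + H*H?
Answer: -313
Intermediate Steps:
B(H) = -1 + H**2
d = -28 (d = -4 + 12*(-2) = -4 - 24 = -28)
d + B(-4)*(-19) = -28 + (-1 + (-4)**2)*(-19) = -28 + (-1 + 16)*(-19) = -28 + 15*(-19) = -28 - 285 = -313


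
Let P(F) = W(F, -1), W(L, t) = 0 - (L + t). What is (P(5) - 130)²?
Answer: 17956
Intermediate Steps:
W(L, t) = -L - t (W(L, t) = 0 + (-L - t) = -L - t)
P(F) = 1 - F (P(F) = -F - 1*(-1) = -F + 1 = 1 - F)
(P(5) - 130)² = ((1 - 1*5) - 130)² = ((1 - 5) - 130)² = (-4 - 130)² = (-134)² = 17956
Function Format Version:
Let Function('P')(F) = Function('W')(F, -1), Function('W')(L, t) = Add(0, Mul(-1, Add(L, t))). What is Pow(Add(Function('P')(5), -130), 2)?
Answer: 17956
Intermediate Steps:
Function('W')(L, t) = Add(Mul(-1, L), Mul(-1, t)) (Function('W')(L, t) = Add(0, Add(Mul(-1, L), Mul(-1, t))) = Add(Mul(-1, L), Mul(-1, t)))
Function('P')(F) = Add(1, Mul(-1, F)) (Function('P')(F) = Add(Mul(-1, F), Mul(-1, -1)) = Add(Mul(-1, F), 1) = Add(1, Mul(-1, F)))
Pow(Add(Function('P')(5), -130), 2) = Pow(Add(Add(1, Mul(-1, 5)), -130), 2) = Pow(Add(Add(1, -5), -130), 2) = Pow(Add(-4, -130), 2) = Pow(-134, 2) = 17956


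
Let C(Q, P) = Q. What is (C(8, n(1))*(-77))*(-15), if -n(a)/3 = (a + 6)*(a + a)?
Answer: 9240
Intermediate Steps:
n(a) = -6*a*(6 + a) (n(a) = -3*(a + 6)*(a + a) = -3*(6 + a)*2*a = -6*a*(6 + a))
(C(8, n(1))*(-77))*(-15) = (8*(-77))*(-15) = -616*(-15) = 9240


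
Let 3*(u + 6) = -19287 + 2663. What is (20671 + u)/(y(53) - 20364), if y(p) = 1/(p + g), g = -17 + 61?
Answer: -4400987/5925921 ≈ -0.74267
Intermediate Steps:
u = -16642/3 (u = -6 + (-19287 + 2663)/3 = -6 + (⅓)*(-16624) = -6 - 16624/3 = -16642/3 ≈ -5547.3)
g = 44
y(p) = 1/(44 + p) (y(p) = 1/(p + 44) = 1/(44 + p))
(20671 + u)/(y(53) - 20364) = (20671 - 16642/3)/(1/(44 + 53) - 20364) = 45371/(3*(1/97 - 20364)) = 45371/(3*(-1975307/97)) = (45371/3)*(-97/1975307) = -4400987/5925921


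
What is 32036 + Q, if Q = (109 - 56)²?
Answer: 34845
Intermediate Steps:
Q = 2809 (Q = 53² = 2809)
32036 + Q = 32036 + 2809 = 34845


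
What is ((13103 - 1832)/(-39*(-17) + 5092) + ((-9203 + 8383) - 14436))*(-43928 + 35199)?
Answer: 766292801561/5755 ≈ 1.3315e+8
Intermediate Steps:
((13103 - 1832)/(-39*(-17) + 5092) + ((-9203 + 8383) - 14436))*(-43928 + 35199) = (11271/(663 + 5092) + (-820 - 14436))*(-8729) = (11271/5755 - 15256)*(-8729) = -87787009/5755*(-8729) = 766292801561/5755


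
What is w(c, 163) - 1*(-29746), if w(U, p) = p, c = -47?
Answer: 29909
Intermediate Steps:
w(c, 163) - 1*(-29746) = 163 - 1*(-29746) = 163 + 29746 = 29909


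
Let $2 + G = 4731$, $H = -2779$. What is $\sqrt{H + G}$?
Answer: $5 \sqrt{78} \approx 44.159$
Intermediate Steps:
$G = 4729$ ($G = -2 + 4731 = 4729$)
$\sqrt{H + G} = \sqrt{-2779 + 4729} = \sqrt{1950} = 5 \sqrt{78}$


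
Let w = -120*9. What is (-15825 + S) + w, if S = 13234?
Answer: -3671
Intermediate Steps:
w = -1080
(-15825 + S) + w = (-15825 + 13234) - 1080 = -2591 - 1080 = -3671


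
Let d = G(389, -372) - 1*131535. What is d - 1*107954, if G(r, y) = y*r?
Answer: -384197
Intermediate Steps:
G(r, y) = r*y
d = -276243 (d = 389*(-372) - 1*131535 = -144708 - 131535 = -276243)
d - 1*107954 = -276243 - 1*107954 = -276243 - 107954 = -384197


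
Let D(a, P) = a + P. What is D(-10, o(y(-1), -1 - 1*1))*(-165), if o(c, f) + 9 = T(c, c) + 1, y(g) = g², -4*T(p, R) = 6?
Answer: 6435/2 ≈ 3217.5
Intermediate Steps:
T(p, R) = -3/2 (T(p, R) = -¼*6 = -3/2)
o(c, f) = -19/2 (o(c, f) = -9 + (-3/2 + 1) = -9 - ½ = -19/2)
D(a, P) = P + a
D(-10, o(y(-1), -1 - 1*1))*(-165) = (-19/2 - 10)*(-165) = -39/2*(-165) = 6435/2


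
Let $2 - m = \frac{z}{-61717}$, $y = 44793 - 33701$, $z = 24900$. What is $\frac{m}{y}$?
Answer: $\frac{74167}{342282482} \approx 0.00021668$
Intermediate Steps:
$y = 11092$ ($y = 44793 - 33701 = 11092$)
$m = \frac{148334}{61717}$ ($m = 2 - \frac{24900}{-61717} = 2 - 24900 \left(- \frac{1}{61717}\right) = 2 - - \frac{24900}{61717} = 2 + \frac{24900}{61717} = \frac{148334}{61717} \approx 2.4035$)
$\frac{m}{y} = \frac{148334}{61717 \cdot 11092} = \frac{148334}{61717} \cdot \frac{1}{11092} = \frac{74167}{342282482}$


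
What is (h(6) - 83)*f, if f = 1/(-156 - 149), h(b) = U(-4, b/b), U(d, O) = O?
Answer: 82/305 ≈ 0.26885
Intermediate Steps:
h(b) = 1 (h(b) = b/b = 1)
f = -1/305 (f = 1/(-305) = -1/305 ≈ -0.0032787)
(h(6) - 83)*f = (1 - 83)*(-1/305) = -82*(-1/305) = 82/305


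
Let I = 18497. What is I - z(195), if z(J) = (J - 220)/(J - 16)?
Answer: 3310988/179 ≈ 18497.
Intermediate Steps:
z(J) = (-220 + J)/(-16 + J)
I - z(195) = 18497 - (-220 + 195)/(-16 + 195) = 18497 - (-25)/179 = 18497 - 1*(-25/179) = 18497 + 25/179 = 3310988/179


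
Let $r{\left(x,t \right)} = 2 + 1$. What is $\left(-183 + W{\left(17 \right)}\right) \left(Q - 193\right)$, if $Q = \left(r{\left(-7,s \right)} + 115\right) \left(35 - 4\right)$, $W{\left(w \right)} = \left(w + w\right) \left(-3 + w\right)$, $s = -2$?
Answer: $1015245$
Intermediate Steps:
$r{\left(x,t \right)} = 3$
$W{\left(w \right)} = 2 w \left(-3 + w\right)$
$Q = 3658$ ($Q = \left(3 + 115\right) \left(35 - 4\right) = 118 \cdot 31 = 3658$)
$\left(-183 + W{\left(17 \right)}\right) \left(Q - 193\right) = \left(-183 + 2 \cdot 17 \left(-3 + 17\right)\right) \left(3658 - 193\right) = \left(-183 + 2 \cdot 17 \cdot 14\right) \left(3658 - 193\right) = \left(-183 + 476\right) 3465 = 293 \cdot 3465 = 1015245$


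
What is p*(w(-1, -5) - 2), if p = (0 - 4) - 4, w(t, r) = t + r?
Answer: 64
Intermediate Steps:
w(t, r) = r + t
p = -8 (p = -4 - 4 = -8)
p*(w(-1, -5) - 2) = -8*((-5 - 1) - 2) = -8*(-6 - 2) = -8*(-8) = 64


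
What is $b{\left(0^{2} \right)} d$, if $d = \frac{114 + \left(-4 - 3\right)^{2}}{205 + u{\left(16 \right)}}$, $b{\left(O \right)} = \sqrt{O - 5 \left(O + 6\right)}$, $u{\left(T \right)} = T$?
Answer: $\frac{163 i \sqrt{30}}{221} \approx 4.0398 i$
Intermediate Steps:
$b{\left(O \right)} = \sqrt{-30 - 4 O}$ ($b{\left(O \right)} = \sqrt{O - 5 \left(6 + O\right)} = \sqrt{O - \left(30 + 5 O\right)} = \sqrt{-30 - 4 O}$)
$d = \frac{163}{221}$ ($d = \frac{114 + \left(-4 - 3\right)^{2}}{205 + 16} = \frac{114 + \left(-7\right)^{2}}{221} = \left(114 + 49\right) \frac{1}{221} = 163 \cdot \frac{1}{221} = \frac{163}{221} \approx 0.73756$)
$b{\left(0^{2} \right)} d = \sqrt{-30 - 4 \cdot 0^{2}} \cdot \frac{163}{221} = \sqrt{-30 - 0} \cdot \frac{163}{221} = \sqrt{-30 + 0} \cdot \frac{163}{221} = \sqrt{-30} \cdot \frac{163}{221} = i \sqrt{30} \cdot \frac{163}{221} = \frac{163 i \sqrt{30}}{221}$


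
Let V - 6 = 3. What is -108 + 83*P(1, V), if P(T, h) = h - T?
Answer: 556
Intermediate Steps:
V = 9 (V = 6 + 3 = 9)
-108 + 83*P(1, V) = -108 + 83*(9 - 1*1) = -108 + 83*(9 - 1) = -108 + 83*8 = -108 + 664 = 556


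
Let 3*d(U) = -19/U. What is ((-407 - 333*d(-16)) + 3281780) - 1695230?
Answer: 25376179/16 ≈ 1.5860e+6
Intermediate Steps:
d(U) = -19/(3*U) (d(U) = (-19/U)/3 = -19/(3*U))
((-407 - 333*d(-16)) + 3281780) - 1695230 = ((-407 - (-2109)/(-16)) + 3281780) - 1695230 = ((-407 - (-2109)*(-1)/16) + 3281780) - 1695230 = ((-407 - 333*19/48) + 3281780) - 1695230 = ((-407 - 2109/16) + 3281780) - 1695230 = (-8621/16 + 3281780) - 1695230 = 52499859/16 - 1695230 = 25376179/16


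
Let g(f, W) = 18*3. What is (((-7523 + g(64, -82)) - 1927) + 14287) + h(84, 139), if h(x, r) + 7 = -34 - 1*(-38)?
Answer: 4888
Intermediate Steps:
g(f, W) = 54
h(x, r) = -3 (h(x, r) = -7 + (-34 - 1*(-38)) = -7 + (-34 + 38) = -7 + 4 = -3)
(((-7523 + g(64, -82)) - 1927) + 14287) + h(84, 139) = (((-7523 + 54) - 1927) + 14287) - 3 = ((-7469 - 1927) + 14287) - 3 = (-9396 + 14287) - 3 = 4891 - 3 = 4888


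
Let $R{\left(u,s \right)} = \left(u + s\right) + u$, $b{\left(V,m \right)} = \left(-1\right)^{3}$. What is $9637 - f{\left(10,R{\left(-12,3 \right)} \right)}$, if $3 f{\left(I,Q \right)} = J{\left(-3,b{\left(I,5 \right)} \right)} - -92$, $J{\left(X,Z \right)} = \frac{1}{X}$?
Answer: $\frac{86458}{9} \approx 9606.4$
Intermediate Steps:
$b{\left(V,m \right)} = -1$
$R{\left(u,s \right)} = s + 2 u$ ($R{\left(u,s \right)} = \left(s + u\right) + u = s + 2 u$)
$f{\left(I,Q \right)} = \frac{275}{9}$ ($f{\left(I,Q \right)} = \frac{\frac{1}{-3} - -92}{3} = \frac{- \frac{1}{3} + 92}{3} = \frac{1}{3} \cdot \frac{275}{3} = \frac{275}{9}$)
$9637 - f{\left(10,R{\left(-12,3 \right)} \right)} = 9637 - \frac{275}{9} = \frac{86458}{9}$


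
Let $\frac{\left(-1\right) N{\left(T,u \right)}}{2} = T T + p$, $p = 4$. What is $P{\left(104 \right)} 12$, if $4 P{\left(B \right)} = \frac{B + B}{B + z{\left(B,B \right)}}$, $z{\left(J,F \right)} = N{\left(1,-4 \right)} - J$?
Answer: $- \frac{312}{5} \approx -62.4$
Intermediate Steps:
$N{\left(T,u \right)} = -8 - 2 T^{2}$ ($N{\left(T,u \right)} = - 2 \left(T T + 4\right) = - 2 \left(T^{2} + 4\right) = - 2 \left(4 + T^{2}\right) = -8 - 2 T^{2}$)
$z{\left(J,F \right)} = -10 - J$ ($z{\left(J,F \right)} = \left(-8 - 2 \cdot 1^{2}\right) - J = \left(-8 - 2\right) - J = -10 - J$)
$P{\left(B \right)} = - \frac{B}{20}$ ($P{\left(B \right)} = \frac{\left(B + B\right) \frac{1}{B - \left(10 + B\right)}}{4} = \frac{2 B \frac{1}{-10}}{4} = \frac{2 B \left(- \frac{1}{10}\right)}{4} = \frac{\left(- \frac{1}{5}\right) B}{4} = - \frac{B}{20}$)
$P{\left(104 \right)} 12 = \left(- \frac{1}{20}\right) 104 \cdot 12 = \left(- \frac{26}{5}\right) 12 = - \frac{312}{5}$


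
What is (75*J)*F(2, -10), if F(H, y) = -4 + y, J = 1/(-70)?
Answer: 15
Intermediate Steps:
J = -1/70 ≈ -0.014286
(75*J)*F(2, -10) = (75*(-1/70))*(-4 - 10) = -15/14*(-14) = 15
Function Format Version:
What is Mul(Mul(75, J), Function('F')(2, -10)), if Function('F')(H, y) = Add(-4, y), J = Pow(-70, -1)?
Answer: 15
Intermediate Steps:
J = Rational(-1, 70) ≈ -0.014286
Mul(Mul(75, J), Function('F')(2, -10)) = Mul(Mul(75, Rational(-1, 70)), Add(-4, -10)) = Mul(Rational(-15, 14), -14) = 15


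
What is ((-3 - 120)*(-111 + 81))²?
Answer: 13616100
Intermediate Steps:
((-3 - 120)*(-111 + 81))² = (-123*(-30))² = 3690² = 13616100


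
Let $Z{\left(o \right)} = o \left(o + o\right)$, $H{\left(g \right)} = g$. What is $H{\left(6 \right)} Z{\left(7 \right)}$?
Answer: $588$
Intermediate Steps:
$Z{\left(o \right)} = 2 o^{2}$ ($Z{\left(o \right)} = o 2 o = 2 o^{2}$)
$H{\left(6 \right)} Z{\left(7 \right)} = 6 \cdot 2 \cdot 7^{2} = 6 \cdot 2 \cdot 49 = 6 \cdot 98 = 588$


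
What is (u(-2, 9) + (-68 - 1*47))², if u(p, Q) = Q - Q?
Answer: 13225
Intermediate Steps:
u(p, Q) = 0
(u(-2, 9) + (-68 - 1*47))² = (0 + (-68 - 1*47))² = (0 + (-68 - 47))² = (0 - 115)² = (-115)² = 13225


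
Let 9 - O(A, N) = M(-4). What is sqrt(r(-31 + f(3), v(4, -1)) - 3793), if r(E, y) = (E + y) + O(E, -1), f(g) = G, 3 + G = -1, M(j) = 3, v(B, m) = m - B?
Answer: I*sqrt(3827) ≈ 61.863*I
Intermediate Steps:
O(A, N) = 6 (O(A, N) = 9 - 1*3 = 9 - 3 = 6)
G = -4 (G = -3 - 1 = -4)
f(g) = -4
r(E, y) = 6 + E + y (r(E, y) = (E + y) + 6 = 6 + E + y)
sqrt(r(-31 + f(3), v(4, -1)) - 3793) = sqrt((6 + (-31 - 4) + (-1 - 1*4)) - 3793) = sqrt((6 - 35 + (-1 - 4)) - 3793) = sqrt((6 - 35 - 5) - 3793) = sqrt(-34 - 3793) = sqrt(-3827) = I*sqrt(3827)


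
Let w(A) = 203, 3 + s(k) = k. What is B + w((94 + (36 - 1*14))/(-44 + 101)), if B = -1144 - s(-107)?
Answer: -831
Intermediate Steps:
s(k) = -3 + k
B = -1034 (B = -1144 - (-3 - 107) = -1144 - 1*(-110) = -1144 + 110 = -1034)
B + w((94 + (36 - 1*14))/(-44 + 101)) = -1034 + 203 = -831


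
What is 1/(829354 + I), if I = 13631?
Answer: 1/842985 ≈ 1.1863e-6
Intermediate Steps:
1/(829354 + I) = 1/(829354 + 13631) = 1/842985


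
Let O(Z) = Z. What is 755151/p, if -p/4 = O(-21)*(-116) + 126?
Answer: -251717/3416 ≈ -73.688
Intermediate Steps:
p = -10248 (p = -4*(-21*(-116) + 126) = -4*(2436 + 126) = -4*2562 = -10248)
755151/p = 755151/(-10248) = 755151*(-1/10248) = -251717/3416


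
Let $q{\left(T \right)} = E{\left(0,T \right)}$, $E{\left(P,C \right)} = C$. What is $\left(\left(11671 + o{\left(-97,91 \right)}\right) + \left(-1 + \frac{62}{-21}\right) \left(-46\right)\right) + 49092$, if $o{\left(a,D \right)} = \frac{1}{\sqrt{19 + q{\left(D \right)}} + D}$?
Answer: $\frac{10457582722}{171591} - \frac{\sqrt{110}}{8171} \approx 60945.0$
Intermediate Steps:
$q{\left(T \right)} = T$
$o{\left(a,D \right)} = \frac{1}{D + \sqrt{19 + D}}$ ($o{\left(a,D \right)} = \frac{1}{\sqrt{19 + D} + D} = \frac{1}{D + \sqrt{19 + D}}$)
$\left(\left(11671 + o{\left(-97,91 \right)}\right) + \left(-1 + \frac{62}{-21}\right) \left(-46\right)\right) + 49092 = \left(\left(11671 + \frac{1}{91 + \sqrt{19 + 91}}\right) + \left(-1 + \frac{62}{-21}\right) \left(-46\right)\right) + 49092 = \left(\left(11671 + \frac{1}{91 + \sqrt{110}}\right) + \left(-1 + 62 \left(- \frac{1}{21}\right)\right) \left(-46\right)\right) + 49092 = \left(\left(11671 + \frac{1}{91 + \sqrt{110}}\right) + \left(-1 - \frac{62}{21}\right) \left(-46\right)\right) + 49092 = \left(\left(11671 + \frac{1}{91 + \sqrt{110}}\right) - - \frac{3818}{21}\right) + 49092 = \left(\left(11671 + \frac{1}{91 + \sqrt{110}}\right) + \frac{3818}{21}\right) + 49092 = \left(\frac{248909}{21} + \frac{1}{91 + \sqrt{110}}\right) + 49092 = \frac{1279841}{21} + \frac{1}{91 + \sqrt{110}}$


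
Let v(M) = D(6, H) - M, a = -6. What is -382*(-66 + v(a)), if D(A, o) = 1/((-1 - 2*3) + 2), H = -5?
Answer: 114982/5 ≈ 22996.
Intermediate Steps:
D(A, o) = -⅕ (D(A, o) = 1/((-1 - 6) + 2) = 1/(-7 + 2) = 1/(-5) = -⅕)
v(M) = -⅕ - M
-382*(-66 + v(a)) = -382*(-66 + (-⅕ - 1*(-6))) = -382*(-66 + (-⅕ + 6)) = -382*(-66 + 29/5) = -382*(-301/5) = 114982/5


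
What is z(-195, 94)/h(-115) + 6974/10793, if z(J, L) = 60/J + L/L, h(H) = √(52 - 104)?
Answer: 6974/10793 - 9*I*√13/338 ≈ 0.64616 - 0.096006*I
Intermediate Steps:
h(H) = 2*I*√13 (h(H) = √(-52) = 2*I*√13)
z(J, L) = 1 + 60/J (z(J, L) = 60/J + 1 = 1 + 60/J)
z(-195, 94)/h(-115) + 6974/10793 = ((60 - 195)/(-195))/((2*I*√13)) + 6974/10793 = (-1/195*(-135))*(-I*√13/26) + 6974*(1/10793) = 9*(-I*√13/26)/13 + 6974/10793 = -9*I*√13/338 + 6974/10793 = 6974/10793 - 9*I*√13/338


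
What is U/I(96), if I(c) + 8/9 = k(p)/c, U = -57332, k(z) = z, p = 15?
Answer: 16511616/211 ≈ 78254.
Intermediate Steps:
I(c) = -8/9 + 15/c
U/I(96) = -57332/(-8/9 + 15/96) = -57332/(-8/9 + 15*(1/96)) = -57332/(-8/9 + 5/32) = -57332/(-211/288) = -57332*(-288/211) = 16511616/211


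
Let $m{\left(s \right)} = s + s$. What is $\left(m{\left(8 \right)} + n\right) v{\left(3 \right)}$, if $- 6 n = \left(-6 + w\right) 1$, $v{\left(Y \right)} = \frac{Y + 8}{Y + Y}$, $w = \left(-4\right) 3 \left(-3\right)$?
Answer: $\frac{121}{6} \approx 20.167$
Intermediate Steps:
$m{\left(s \right)} = 2 s$
$w = 36$ ($w = \left(-12\right) \left(-3\right) = 36$)
$v{\left(Y \right)} = \frac{8 + Y}{2 Y}$
$n = -5$ ($n = - \frac{\left(-6 + 36\right) 1}{6} = - \frac{30 \cdot 1}{6} = \left(- \frac{1}{6}\right) 30 = -5$)
$\left(m{\left(8 \right)} + n\right) v{\left(3 \right)} = \left(2 \cdot 8 - 5\right) \frac{8 + 3}{2 \cdot 3} = \left(16 - 5\right) \frac{1}{2} \cdot \frac{1}{3} \cdot 11 = 11 \cdot \frac{11}{6} = \frac{121}{6}$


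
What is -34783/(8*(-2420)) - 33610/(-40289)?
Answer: 2052061887/779995040 ≈ 2.6309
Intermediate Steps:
-34783/(8*(-2420)) - 33610/(-40289) = -34783/(-19360) - 33610*(-1/40289) = -34783*(-1/19360) + 33610/40289 = 34783/19360 + 33610/40289 = 2052061887/779995040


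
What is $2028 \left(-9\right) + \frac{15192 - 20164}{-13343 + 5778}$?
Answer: $- \frac{138071408}{7565} \approx -18251.0$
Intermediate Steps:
$2028 \left(-9\right) + \frac{15192 - 20164}{-13343 + 5778} = -18252 - \frac{4972}{-7565} = -18252 - - \frac{4972}{7565} = -18252 + \frac{4972}{7565} = - \frac{138071408}{7565}$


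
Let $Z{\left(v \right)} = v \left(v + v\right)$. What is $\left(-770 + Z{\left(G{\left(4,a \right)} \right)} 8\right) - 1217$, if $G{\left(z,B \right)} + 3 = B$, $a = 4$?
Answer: $-1971$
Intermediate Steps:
$G{\left(z,B \right)} = -3 + B$
$Z{\left(v \right)} = 2 v^{2}$ ($Z{\left(v \right)} = v 2 v = 2 v^{2}$)
$\left(-770 + Z{\left(G{\left(4,a \right)} \right)} 8\right) - 1217 = \left(-770 + 2 \left(-3 + 4\right)^{2} \cdot 8\right) - 1217 = \left(-770 + 2 \cdot 1^{2} \cdot 8\right) - 1217 = \left(-770 + 2 \cdot 1 \cdot 8\right) - 1217 = \left(-770 + 2 \cdot 8\right) - 1217 = \left(-770 + 16\right) - 1217 = -754 - 1217 = -1971$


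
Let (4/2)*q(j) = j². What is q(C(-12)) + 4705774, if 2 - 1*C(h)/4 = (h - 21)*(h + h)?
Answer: 9698574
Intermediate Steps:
C(h) = 8 - 8*h*(-21 + h) (C(h) = 8 - 4*(h - 21)*(h + h) = 8 - 4*(-21 + h)*2*h = 8 - 8*h*(-21 + h))
q(j) = j²/2
q(C(-12)) + 4705774 = (8 - 8*(-12)² + 168*(-12))²/2 + 4705774 = (8 - 8*144 - 2016)²/2 + 4705774 = (8 - 1152 - 2016)²/2 + 4705774 = (½)*(-3160)² + 4705774 = (½)*9985600 + 4705774 = 4992800 + 4705774 = 9698574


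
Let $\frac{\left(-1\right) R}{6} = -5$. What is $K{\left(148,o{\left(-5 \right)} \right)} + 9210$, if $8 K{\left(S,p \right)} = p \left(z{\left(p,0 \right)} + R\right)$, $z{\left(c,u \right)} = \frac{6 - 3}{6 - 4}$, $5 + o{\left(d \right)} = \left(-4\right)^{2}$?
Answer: $\frac{148053}{16} \approx 9253.3$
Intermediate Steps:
$R = 30$ ($R = \left(-6\right) \left(-5\right) = 30$)
$o{\left(d \right)} = 11$ ($o{\left(d \right)} = -5 + \left(-4\right)^{2} = -5 + 16 = 11$)
$z{\left(c,u \right)} = \frac{3}{2}$
$K{\left(S,p \right)} = \frac{63 p}{16}$ ($K{\left(S,p \right)} = \frac{p \left(\frac{3}{2} + 30\right)}{8} = \frac{p \frac{63}{2}}{8} = \frac{\frac{63}{2} p}{8} = \frac{63 p}{16}$)
$K{\left(148,o{\left(-5 \right)} \right)} + 9210 = \frac{63}{16} \cdot 11 + 9210 = \frac{693}{16} + 9210 = \frac{148053}{16}$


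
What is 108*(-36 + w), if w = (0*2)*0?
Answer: -3888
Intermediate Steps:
w = 0 (w = 0*0 = 0)
108*(-36 + w) = 108*(-36 + 0) = 108*(-36) = -3888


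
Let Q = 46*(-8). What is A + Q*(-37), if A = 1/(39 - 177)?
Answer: 1879007/138 ≈ 13616.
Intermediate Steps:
Q = -368
A = -1/138 (A = 1/(-138) = -1/138 ≈ -0.0072464)
A + Q*(-37) = -1/138 - 368*(-37) = -1/138 + 13616 = 1879007/138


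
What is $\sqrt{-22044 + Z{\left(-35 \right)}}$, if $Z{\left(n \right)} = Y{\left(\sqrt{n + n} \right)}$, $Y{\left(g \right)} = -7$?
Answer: $i \sqrt{22051} \approx 148.5 i$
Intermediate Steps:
$Z{\left(n \right)} = -7$
$\sqrt{-22044 + Z{\left(-35 \right)}} = \sqrt{-22044 - 7} = \sqrt{-22051} = i \sqrt{22051}$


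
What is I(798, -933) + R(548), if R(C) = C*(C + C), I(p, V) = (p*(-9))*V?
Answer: 7301414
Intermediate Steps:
I(p, V) = -9*V*p (I(p, V) = (-9*p)*V = -9*V*p)
R(C) = 2*C² (R(C) = C*(2*C) = 2*C²)
I(798, -933) + R(548) = -9*(-933)*798 + 2*548² = 6700806 + 2*300304 = 6700806 + 600608 = 7301414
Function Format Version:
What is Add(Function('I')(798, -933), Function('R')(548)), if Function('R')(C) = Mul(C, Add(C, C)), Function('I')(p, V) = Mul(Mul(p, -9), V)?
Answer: 7301414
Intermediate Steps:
Function('I')(p, V) = Mul(-9, V, p) (Function('I')(p, V) = Mul(Mul(-9, p), V) = Mul(-9, V, p))
Function('R')(C) = Mul(2, Pow(C, 2)) (Function('R')(C) = Mul(C, Mul(2, C)) = Mul(2, Pow(C, 2)))
Add(Function('I')(798, -933), Function('R')(548)) = Add(Mul(-9, -933, 798), Mul(2, Pow(548, 2))) = Add(6700806, Mul(2, 300304)) = Add(6700806, 600608) = 7301414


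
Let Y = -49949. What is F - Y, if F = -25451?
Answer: 24498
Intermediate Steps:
F - Y = -25451 - 1*(-49949) = -25451 + 49949 = 24498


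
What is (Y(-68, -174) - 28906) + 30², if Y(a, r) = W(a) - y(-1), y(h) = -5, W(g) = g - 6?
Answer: -28075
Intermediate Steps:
W(g) = -6 + g
Y(a, r) = -1 + a (Y(a, r) = (-6 + a) - 1*(-5) = (-6 + a) + 5 = -1 + a)
(Y(-68, -174) - 28906) + 30² = ((-1 - 68) - 28906) + 30² = (-69 - 28906) + 900 = -28975 + 900 = -28075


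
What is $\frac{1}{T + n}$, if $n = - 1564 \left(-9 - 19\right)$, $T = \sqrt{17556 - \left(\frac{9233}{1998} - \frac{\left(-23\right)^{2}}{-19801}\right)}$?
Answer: $\frac{101912737248}{4462921744059727} - \frac{3 \sqrt{3052342657921159086}}{75869669649015359} \approx 2.2766 \cdot 10^{-5}$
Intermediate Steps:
$T = \frac{\sqrt{3052342657921159086}}{13187466}$ ($T = \sqrt{17556 + \left(\left(-9233\right) \frac{1}{1998} + 529 \left(- \frac{1}{19801}\right)\right)} = \sqrt{17556 - \frac{183879575}{39562398}} = \sqrt{\frac{694373579713}{39562398}} = \frac{\sqrt{3052342657921159086}}{13187466} \approx 132.48$)
$n = 43792$ ($n = \left(-1564\right) \left(-28\right) = 43792$)
$\frac{1}{T + n} = \frac{1}{\frac{\sqrt{3052342657921159086}}{13187466} + 43792} = \frac{1}{43792 + \frac{\sqrt{3052342657921159086}}{13187466}}$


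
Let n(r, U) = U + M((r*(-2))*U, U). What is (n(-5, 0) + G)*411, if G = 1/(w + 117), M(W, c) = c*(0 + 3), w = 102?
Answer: 137/73 ≈ 1.8767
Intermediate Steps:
M(W, c) = 3*c (M(W, c) = c*3 = 3*c)
n(r, U) = 4*U (n(r, U) = U + 3*U = 4*U)
G = 1/219 (G = 1/(102 + 117) = 1/219 ≈ 0.0045662)
(n(-5, 0) + G)*411 = (4*0 + 1/219)*411 = (0 + 1/219)*411 = (1/219)*411 = 137/73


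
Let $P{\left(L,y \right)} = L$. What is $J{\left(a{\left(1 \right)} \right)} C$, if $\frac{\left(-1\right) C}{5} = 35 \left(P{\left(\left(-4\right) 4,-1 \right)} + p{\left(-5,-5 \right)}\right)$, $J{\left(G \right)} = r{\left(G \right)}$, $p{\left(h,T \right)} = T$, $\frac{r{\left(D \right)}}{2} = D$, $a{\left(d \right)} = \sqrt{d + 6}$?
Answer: $7350 \sqrt{7} \approx 19446.0$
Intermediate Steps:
$a{\left(d \right)} = \sqrt{6 + d}$
$r{\left(D \right)} = 2 D$
$J{\left(G \right)} = 2 G$
$C = 3675$ ($C = - 5 \cdot 35 \left(\left(-4\right) 4 - 5\right) = - 5 \cdot 35 \left(-16 - 5\right) = - 5 \cdot 35 \left(-21\right) = \left(-5\right) \left(-735\right) = 3675$)
$J{\left(a{\left(1 \right)} \right)} C = 2 \sqrt{6 + 1} \cdot 3675 = 2 \sqrt{7} \cdot 3675 = 7350 \sqrt{7}$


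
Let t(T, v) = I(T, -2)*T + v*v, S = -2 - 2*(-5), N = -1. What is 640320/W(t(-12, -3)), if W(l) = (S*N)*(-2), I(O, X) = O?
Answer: 40020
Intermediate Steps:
S = 8 (S = -2 + 10 = 8)
t(T, v) = T**2 + v**2 (t(T, v) = T*T + v*v = T**2 + v**2)
W(l) = 16 (W(l) = (8*(-1))*(-2) = -8*(-2) = 16)
640320/W(t(-12, -3)) = 640320/16 = 640320*(1/16) = 40020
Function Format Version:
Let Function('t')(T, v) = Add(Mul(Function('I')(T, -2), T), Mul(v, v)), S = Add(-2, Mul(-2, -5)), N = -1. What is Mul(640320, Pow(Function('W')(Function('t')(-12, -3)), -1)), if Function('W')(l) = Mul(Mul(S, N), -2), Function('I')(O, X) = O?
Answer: 40020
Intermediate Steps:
S = 8 (S = Add(-2, 10) = 8)
Function('t')(T, v) = Add(Pow(T, 2), Pow(v, 2)) (Function('t')(T, v) = Add(Mul(T, T), Mul(v, v)) = Add(Pow(T, 2), Pow(v, 2)))
Function('W')(l) = 16 (Function('W')(l) = Mul(Mul(8, -1), -2) = Mul(-8, -2) = 16)
Mul(640320, Pow(Function('W')(Function('t')(-12, -3)), -1)) = Mul(640320, Pow(16, -1)) = Mul(640320, Rational(1, 16)) = 40020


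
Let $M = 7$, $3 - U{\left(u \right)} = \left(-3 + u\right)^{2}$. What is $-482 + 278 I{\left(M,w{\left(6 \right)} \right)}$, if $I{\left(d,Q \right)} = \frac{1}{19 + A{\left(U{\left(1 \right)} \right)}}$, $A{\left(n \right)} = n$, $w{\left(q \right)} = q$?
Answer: $- \frac{4199}{9} \approx -466.56$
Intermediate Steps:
$U{\left(u \right)} = 3 - \left(-3 + u\right)^{2}$
$I{\left(d,Q \right)} = \frac{1}{18}$ ($I{\left(d,Q \right)} = \frac{1}{19 + \left(3 - \left(-3 + 1\right)^{2}\right)} = \frac{1}{19 + \left(3 - \left(-2\right)^{2}\right)} = \frac{1}{19 + \left(3 - 4\right)} = \frac{1}{19 - 1} = \frac{1}{18}$)
$-482 + 278 I{\left(M,w{\left(6 \right)} \right)} = -482 + 278 \cdot \frac{1}{18} = -482 + \frac{139}{9} = - \frac{4199}{9}$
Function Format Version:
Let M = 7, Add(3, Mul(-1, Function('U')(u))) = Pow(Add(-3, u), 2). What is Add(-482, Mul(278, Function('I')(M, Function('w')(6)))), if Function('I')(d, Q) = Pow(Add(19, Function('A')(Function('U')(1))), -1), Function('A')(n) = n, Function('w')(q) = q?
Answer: Rational(-4199, 9) ≈ -466.56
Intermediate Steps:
Function('U')(u) = Add(3, Mul(-1, Pow(Add(-3, u), 2)))
Function('I')(d, Q) = Rational(1, 18) (Function('I')(d, Q) = Pow(Add(19, Add(3, Mul(-1, Pow(Add(-3, 1), 2)))), -1) = Pow(Add(19, Add(3, Mul(-1, Pow(-2, 2)))), -1) = Pow(Add(19, Add(3, Mul(-1, 4))), -1) = Pow(Add(19, Add(3, -4)), -1) = Pow(Add(19, -1), -1) = Pow(18, -1) = Rational(1, 18))
Add(-482, Mul(278, Function('I')(M, Function('w')(6)))) = Add(-482, Mul(278, Rational(1, 18))) = Add(-482, Rational(139, 9)) = Rational(-4199, 9)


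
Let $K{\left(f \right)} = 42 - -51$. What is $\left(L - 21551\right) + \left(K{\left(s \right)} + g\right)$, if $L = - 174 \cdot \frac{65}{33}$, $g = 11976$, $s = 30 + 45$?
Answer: $- \frac{108072}{11} \approx -9824.7$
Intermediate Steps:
$s = 75$
$K{\left(f \right)} = 93$ ($K{\left(f \right)} = 42 + 51 = 93$)
$L = - \frac{3770}{11}$ ($L = - 174 \cdot 65 \cdot \frac{1}{33} = \left(-174\right) \frac{65}{33} = - \frac{3770}{11} \approx -342.73$)
$\left(L - 21551\right) + \left(K{\left(s \right)} + g\right) = \left(- \frac{3770}{11} - 21551\right) + \left(93 + 11976\right) = - \frac{240831}{11} + 12069 = - \frac{108072}{11}$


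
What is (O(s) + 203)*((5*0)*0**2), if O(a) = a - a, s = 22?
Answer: 0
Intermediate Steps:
O(a) = 0
(O(s) + 203)*((5*0)*0**2) = (0 + 203)*((5*0)*0**2) = 203*(0*0) = 203*0 = 0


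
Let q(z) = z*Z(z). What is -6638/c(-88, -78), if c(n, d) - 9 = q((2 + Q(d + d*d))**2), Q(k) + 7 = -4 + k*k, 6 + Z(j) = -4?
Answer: 6638/13011911318887281 ≈ 5.1015e-13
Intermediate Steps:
Z(j) = -10 (Z(j) = -6 - 4 = -10)
Q(k) = -11 + k**2 (Q(k) = -7 + (-4 + k*k) = -7 + (-4 + k**2) = -11 + k**2)
q(z) = -10*z (q(z) = z*(-10) = -10*z)
c(n, d) = 9 - 10*(-9 + (d + d**2)**2)**2 (c(n, d) = 9 - 10*(2 + (-11 + (d + d*d)**2))**2 = 9 - 10*(2 + (-11 + (d + d**2)**2))**2 = 9 - 10*(-9 + (d + d**2)**2)**2)
-6638/c(-88, -78) = -6638/(9 - 10*(-9 + (-78)**2*(1 - 78)**2)**2) = -6638/(9 - 10*(-9 + 6084*(-77)**2)**2) = -6638/(9 - 10*(-9 + 6084*5929)**2) = -6638/(9 - 10*(-9 + 36072036)**2) = -6638/(9 - 10*36072027**2) = -6638/(9 - 10*1301191131888729) = -6638/(9 - 13011911318887290) = -6638/(-13011911318887281) = -6638*(-1/13011911318887281) = 6638/13011911318887281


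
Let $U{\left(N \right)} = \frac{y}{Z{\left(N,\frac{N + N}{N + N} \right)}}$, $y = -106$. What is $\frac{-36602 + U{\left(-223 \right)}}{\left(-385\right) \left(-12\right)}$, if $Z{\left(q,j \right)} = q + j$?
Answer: $- \frac{4062769}{512820} \approx -7.9224$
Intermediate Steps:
$Z{\left(q,j \right)} = j + q$
$U{\left(N \right)} = - \frac{106}{1 + N}$ ($U{\left(N \right)} = - \frac{106}{\frac{N + N}{N + N} + N} = - \frac{106}{\frac{2 N}{2 N} + N} = - \frac{106}{2 N \frac{1}{2 N} + N} = - \frac{106}{1 + N}$)
$\frac{-36602 + U{\left(-223 \right)}}{\left(-385\right) \left(-12\right)} = \frac{-36602 - \frac{106}{1 - 223}}{\left(-385\right) \left(-12\right)} = \frac{-36602 - \frac{106}{-222}}{4620} = \left(-36602 - - \frac{53}{111}\right) \frac{1}{4620} = \left(-36602 + \frac{53}{111}\right) \frac{1}{4620} = \left(- \frac{4062769}{111}\right) \frac{1}{4620} = - \frac{4062769}{512820}$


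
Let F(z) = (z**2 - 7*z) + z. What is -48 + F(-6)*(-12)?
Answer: -912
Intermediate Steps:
F(z) = z**2 - 6*z
-48 + F(-6)*(-12) = -48 - 6*(-6 - 6)*(-12) = -48 - 6*(-12)*(-12) = -48 + 72*(-12) = -48 - 864 = -912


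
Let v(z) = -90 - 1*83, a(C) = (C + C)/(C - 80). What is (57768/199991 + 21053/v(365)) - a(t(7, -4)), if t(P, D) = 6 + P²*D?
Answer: -114725990627/934157961 ≈ -122.81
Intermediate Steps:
t(P, D) = 6 + D*P²
a(C) = 2*C/(-80 + C) (a(C) = (2*C)/(-80 + C) = 2*C/(-80 + C))
v(z) = -173 (v(z) = -90 - 83 = -173)
(57768/199991 + 21053/v(365)) - a(t(7, -4)) = (57768/199991 + 21053/(-173)) - 2*(6 - 4*7²)/(-80 + (6 - 4*7²)) = (57768*(1/199991) + 21053*(-1/173)) - 2*(6 - 4*49)/(-80 + (6 - 4*49)) = (57768/199991 - 21053/173) - 2*(6 - 196)/(-80 + (6 - 196)) = -4200416659/34598443 - 2*(-190)/(-80 - 190) = -4200416659/34598443 - 2*(-190)/(-270) = -4200416659/34598443 - 2*(-190)*(-1)/270 = -4200416659/34598443 - 1*38/27 = -4200416659/34598443 - 38/27 = -114725990627/934157961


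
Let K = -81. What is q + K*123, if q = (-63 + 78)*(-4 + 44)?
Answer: -9363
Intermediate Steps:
q = 600 (q = 15*40 = 600)
q + K*123 = 600 - 81*123 = 600 - 9963 = -9363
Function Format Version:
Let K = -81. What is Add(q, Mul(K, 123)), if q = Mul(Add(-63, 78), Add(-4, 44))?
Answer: -9363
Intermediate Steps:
q = 600 (q = Mul(15, 40) = 600)
Add(q, Mul(K, 123)) = Add(600, Mul(-81, 123)) = Add(600, -9963) = -9363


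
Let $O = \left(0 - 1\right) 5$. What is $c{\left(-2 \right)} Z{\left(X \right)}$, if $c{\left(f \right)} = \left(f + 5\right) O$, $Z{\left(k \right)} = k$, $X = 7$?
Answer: $-105$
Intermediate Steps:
$O = -5$ ($O = \left(-1\right) 5 = -5$)
$c{\left(f \right)} = -25 - 5 f$ ($c{\left(f \right)} = \left(f + 5\right) \left(-5\right) = \left(5 + f\right) \left(-5\right) = -25 - 5 f$)
$c{\left(-2 \right)} Z{\left(X \right)} = \left(-25 - -10\right) 7 = \left(-25 + 10\right) 7 = \left(-15\right) 7 = -105$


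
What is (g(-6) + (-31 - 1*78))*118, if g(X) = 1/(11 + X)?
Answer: -64192/5 ≈ -12838.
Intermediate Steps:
(g(-6) + (-31 - 1*78))*118 = (1/(11 - 6) + (-31 - 1*78))*118 = (1/5 + (-31 - 78))*118 = (⅕ - 109)*118 = -544/5*118 = -64192/5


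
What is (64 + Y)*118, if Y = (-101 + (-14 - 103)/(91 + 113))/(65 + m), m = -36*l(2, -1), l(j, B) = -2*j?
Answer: 53256999/7106 ≈ 7494.6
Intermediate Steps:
m = 144 (m = -(-72)*2 = -36*(-4) = 144)
Y = -6907/14212 (Y = (-101 + (-14 - 103)/(91 + 113))/(65 + 144) = (-101 - 117/204)/209 = (-101 - 117*1/204)*(1/209) = (-101 - 39/68)*(1/209) = -6907/68*1/209 = -6907/14212 ≈ -0.48600)
(64 + Y)*118 = (64 - 6907/14212)*118 = (902661/14212)*118 = 53256999/7106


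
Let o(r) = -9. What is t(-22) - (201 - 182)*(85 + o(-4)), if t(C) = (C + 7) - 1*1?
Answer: -1460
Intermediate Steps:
t(C) = 6 + C (t(C) = (7 + C) - 1 = 6 + C)
t(-22) - (201 - 182)*(85 + o(-4)) = (6 - 22) - (201 - 182)*(85 - 9) = -16 - 19*76 = -16 - 1*1444 = -16 - 1444 = -1460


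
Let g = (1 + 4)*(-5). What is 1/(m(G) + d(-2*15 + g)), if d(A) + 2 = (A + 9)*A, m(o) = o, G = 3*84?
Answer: 1/2780 ≈ 0.00035971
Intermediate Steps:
g = -25 (g = 5*(-5) = -25)
G = 252
d(A) = -2 + A*(9 + A) (d(A) = -2 + (A + 9)*A = -2 + (9 + A)*A = -2 + A*(9 + A))
1/(m(G) + d(-2*15 + g)) = 1/(252 + (-2 + (-2*15 - 25)**2 + 9*(-2*15 - 25))) = 1/(252 + (-2 + (-30 - 25)**2 + 9*(-30 - 25))) = 1/(252 + (-2 + (-55)**2 + 9*(-55))) = 1/(252 + (-2 + 3025 - 495)) = 1/(252 + 2528) = 1/2780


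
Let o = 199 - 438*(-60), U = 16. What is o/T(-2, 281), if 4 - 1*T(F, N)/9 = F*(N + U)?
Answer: 26479/5382 ≈ 4.9199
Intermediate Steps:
T(F, N) = 36 - 9*F*(16 + N) (T(F, N) = 36 - 9*F*(N + 16) = 36 - 9*F*(16 + N))
o = 26479 (o = 199 + 26280 = 26479)
o/T(-2, 281) = 26479/(36 - 144*(-2) - 9*(-2)*281) = 26479/(36 + 288 + 5058) = 26479/5382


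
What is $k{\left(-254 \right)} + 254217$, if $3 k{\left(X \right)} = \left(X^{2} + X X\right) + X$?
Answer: $297143$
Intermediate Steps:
$k{\left(X \right)} = \frac{X}{3} + \frac{2 X^{2}}{3}$ ($k{\left(X \right)} = \frac{\left(X^{2} + X X\right) + X}{3} = \frac{\left(X^{2} + X^{2}\right) + X}{3} = \frac{2 X^{2} + X}{3} = \frac{X + 2 X^{2}}{3} = \frac{X}{3} + \frac{2 X^{2}}{3}$)
$k{\left(-254 \right)} + 254217 = \frac{1}{3} \left(-254\right) \left(1 + 2 \left(-254\right)\right) + 254217 = \frac{1}{3} \left(-254\right) \left(1 - 508\right) + 254217 = \frac{1}{3} \left(-254\right) \left(-507\right) + 254217 = 42926 + 254217 = 297143$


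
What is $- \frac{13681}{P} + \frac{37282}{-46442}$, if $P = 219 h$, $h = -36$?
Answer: $\frac{170720857}{183074364} \approx 0.93252$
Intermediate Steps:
$P = -7884$ ($P = 219 \left(-36\right) = -7884$)
$- \frac{13681}{P} + \frac{37282}{-46442} = - \frac{13681}{-7884} + \frac{37282}{-46442} = \left(-13681\right) \left(- \frac{1}{7884}\right) + 37282 \left(- \frac{1}{46442}\right) = \frac{13681}{7884} - \frac{18641}{23221} = \frac{170720857}{183074364}$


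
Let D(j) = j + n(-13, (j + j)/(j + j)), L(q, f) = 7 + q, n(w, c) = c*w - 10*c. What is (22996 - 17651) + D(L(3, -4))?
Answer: 5332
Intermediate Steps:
n(w, c) = -10*c + c*w
D(j) = -23 + j (D(j) = j + ((j + j)/(j + j))*(-10 - 13) = j + ((2*j)/((2*j)))*(-23) = j + ((2*j)*(1/(2*j)))*(-23) = j + 1*(-23) = j - 23 = -23 + j)
(22996 - 17651) + D(L(3, -4)) = (22996 - 17651) + (-23 + (7 + 3)) = 5345 + (-23 + 10) = 5345 - 13 = 5332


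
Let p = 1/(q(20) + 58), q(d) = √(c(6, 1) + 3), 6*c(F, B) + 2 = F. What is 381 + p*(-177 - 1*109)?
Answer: 3791097/10081 + 286*√33/10081 ≈ 376.23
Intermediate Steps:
c(F, B) = -⅓ + F/6
q(d) = √33/3 (q(d) = √((-⅓ + (⅙)*6) + 3) = √((-⅓ + 1) + 3) = √(⅔ + 3) = √(11/3) = √33/3)
p = 1/(58 + √33/3) (p = 1/(√33/3 + 58) = 1/(58 + √33/3) ≈ 0.016690)
381 + p*(-177 - 1*109) = 381 + (174/10081 - √33/10081)*(-177 - 1*109) = 381 + (174/10081 - √33/10081)*(-177 - 109) = 381 + (174/10081 - √33/10081)*(-286) = 381 + (-49764/10081 + 286*√33/10081) = 3791097/10081 + 286*√33/10081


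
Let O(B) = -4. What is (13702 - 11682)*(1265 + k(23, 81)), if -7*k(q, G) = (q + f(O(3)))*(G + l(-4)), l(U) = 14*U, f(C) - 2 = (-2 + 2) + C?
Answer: 2403800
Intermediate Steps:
f(C) = 2 + C (f(C) = 2 + ((-2 + 2) + C) = 2 + (0 + C) = 2 + C)
k(q, G) = -(-56 + G)*(-2 + q)/7 (k(q, G) = -(q + (2 - 4))*(G + 14*(-4))/7 = -(q - 2)*(G - 56)/7 = -(-2 + q)*(-56 + G)/7 = -(-56 + G)*(-2 + q)/7)
(13702 - 11682)*(1265 + k(23, 81)) = (13702 - 11682)*(1265 + (-16 + 8*23 + (2/7)*81 - 1/7*81*23)) = 2020*(1265 + (-16 + 184 + 162/7 - 1863/7)) = 2020*(1265 - 75) = 2020*1190 = 2403800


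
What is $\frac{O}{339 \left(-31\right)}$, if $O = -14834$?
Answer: $\frac{14834}{10509} \approx 1.4116$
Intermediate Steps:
$\frac{O}{339 \left(-31\right)} = - \frac{14834}{339 \left(-31\right)} = - \frac{14834}{-10509} = \left(-14834\right) \left(- \frac{1}{10509}\right) = \frac{14834}{10509}$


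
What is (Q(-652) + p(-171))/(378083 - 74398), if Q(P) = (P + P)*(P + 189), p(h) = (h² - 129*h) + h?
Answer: 654881/303685 ≈ 2.1564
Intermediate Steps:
p(h) = h² - 128*h
Q(P) = 2*P*(189 + P) (Q(P) = (2*P)*(189 + P) = 2*P*(189 + P))
(Q(-652) + p(-171))/(378083 - 74398) = (2*(-652)*(189 - 652) - 171*(-128 - 171))/(378083 - 74398) = (2*(-652)*(-463) - 171*(-299))/303685 = (603752 + 51129)*(1/303685) = 654881*(1/303685) = 654881/303685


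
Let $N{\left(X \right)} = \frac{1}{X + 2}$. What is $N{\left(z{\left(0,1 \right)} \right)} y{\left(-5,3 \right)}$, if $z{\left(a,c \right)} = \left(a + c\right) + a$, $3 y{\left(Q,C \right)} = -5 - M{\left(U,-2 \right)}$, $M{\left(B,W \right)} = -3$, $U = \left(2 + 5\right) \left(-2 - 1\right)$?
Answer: $- \frac{2}{9} \approx -0.22222$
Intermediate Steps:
$U = -21$ ($U = 7 \left(-3\right) = -21$)
$y{\left(Q,C \right)} = - \frac{2}{3}$ ($y{\left(Q,C \right)} = \frac{-5 - -3}{3} = \frac{-5 + 3}{3} = \frac{1}{3} \left(-2\right) = - \frac{2}{3}$)
$z{\left(a,c \right)} = c + 2 a$
$N{\left(X \right)} = \frac{1}{2 + X}$
$N{\left(z{\left(0,1 \right)} \right)} y{\left(-5,3 \right)} = \frac{1}{2 + \left(1 + 2 \cdot 0\right)} \left(- \frac{2}{3}\right) = \frac{1}{2 + \left(1 + 0\right)} \left(- \frac{2}{3}\right) = \frac{1}{2 + 1} \left(- \frac{2}{3}\right) = \frac{1}{3} \left(- \frac{2}{3}\right) = - \frac{2}{9}$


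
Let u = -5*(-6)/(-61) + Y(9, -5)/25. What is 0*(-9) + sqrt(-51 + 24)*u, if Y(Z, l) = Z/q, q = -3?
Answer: -2799*I*sqrt(3)/1525 ≈ -3.179*I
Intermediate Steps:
Y(Z, l) = -Z/3 (Y(Z, l) = Z/(-3) = Z*(-1/3) = -Z/3)
u = -933/1525 (u = -5*(-6)/(-61) - 1/3*9/25 = 30*(-1/61) - 3*1/25 = -30/61 - 3/25 = -933/1525 ≈ -0.61180)
0*(-9) + sqrt(-51 + 24)*u = 0*(-9) + sqrt(-51 + 24)*(-933/1525) = 0 + sqrt(-27)*(-933/1525) = 0 + (3*I*sqrt(3))*(-933/1525) = 0 - 2799*I*sqrt(3)/1525 = -2799*I*sqrt(3)/1525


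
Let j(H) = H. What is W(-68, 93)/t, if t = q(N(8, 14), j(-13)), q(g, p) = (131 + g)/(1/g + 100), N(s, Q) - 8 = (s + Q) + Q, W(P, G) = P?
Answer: -74817/1925 ≈ -38.866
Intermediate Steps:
N(s, Q) = 8 + s + 2*Q (N(s, Q) = 8 + ((s + Q) + Q) = 8 + ((Q + s) + Q) = 8 + (s + 2*Q) = 8 + s + 2*Q)
q(g, p) = (131 + g)/(100 + 1/g)
t = 7700/4401 (t = (8 + 8 + 2*14)*(131 + (8 + 8 + 2*14))/(1 + 100*(8 + 8 + 2*14)) = (8 + 8 + 28)*(131 + (8 + 8 + 28))/(1 + 100*(8 + 8 + 28)) = 44*(131 + 44)/(1 + 100*44) = 44*175/(1 + 4400) = 44*175/4401 = 44*(1/4401)*175 = 7700/4401 ≈ 1.7496)
W(-68, 93)/t = -68/7700/4401 = -68*4401/7700 = -74817/1925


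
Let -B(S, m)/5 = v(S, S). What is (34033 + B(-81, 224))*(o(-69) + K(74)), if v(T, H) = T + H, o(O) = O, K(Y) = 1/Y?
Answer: -177873515/74 ≈ -2.4037e+6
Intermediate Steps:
v(T, H) = H + T
B(S, m) = -10*S (B(S, m) = -5*(S + S) = -10*S)
(34033 + B(-81, 224))*(o(-69) + K(74)) = (34033 - 10*(-81))*(-69 + 1/74) = (34033 + 810)*(-69 + 1/74) = 34843*(-5105/74) = -177873515/74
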